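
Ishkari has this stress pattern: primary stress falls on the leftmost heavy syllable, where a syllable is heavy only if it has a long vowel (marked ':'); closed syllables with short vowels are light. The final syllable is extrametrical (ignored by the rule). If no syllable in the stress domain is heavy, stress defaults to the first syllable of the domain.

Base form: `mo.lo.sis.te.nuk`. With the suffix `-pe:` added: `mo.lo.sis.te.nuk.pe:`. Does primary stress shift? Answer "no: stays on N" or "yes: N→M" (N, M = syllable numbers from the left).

Base `mo.lo.sis.te.nuk` (5 syllables):
  The final syllable (5, nuk) is extrametrical; the stress domain is syllables 1–4.
  Weights: 1 mo L, 2 lo L, 3 sis L, 4 te L.
  No heavy syllable in the domain; default to the first syllable of the domain = syllable 1.
  → primary stress on syllable 1.
Suffixed `mo.lo.sis.te.nuk.pe:` (6 syllables):
  The final syllable (6, pe:) is extrametrical; the stress domain is syllables 1–5.
  Weights: 1 mo L, 2 lo L, 3 sis L, 4 te L, 5 nuk L.
  No heavy syllable in the domain; default to the first syllable of the domain = syllable 1.
  → primary stress on syllable 1.

no: stays on 1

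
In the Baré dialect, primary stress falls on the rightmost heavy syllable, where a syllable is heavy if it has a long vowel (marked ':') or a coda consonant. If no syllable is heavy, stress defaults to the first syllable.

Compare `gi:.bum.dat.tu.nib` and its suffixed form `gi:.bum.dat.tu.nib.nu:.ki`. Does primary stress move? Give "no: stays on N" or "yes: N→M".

yes: 5→6

Base `gi:.bum.dat.tu.nib` (5 syllables):
  Weights: 1 gi: H, 2 bum H, 3 dat H, 4 tu L, 5 nib H.
  Heavy syllables in the domain: 1, 2, 3, 5. The rightmost is syllable 5 (nib).
  → primary stress on syllable 5.
Suffixed `gi:.bum.dat.tu.nib.nu:.ki` (7 syllables):
  Weights: 1 gi: H, 2 bum H, 3 dat H, 4 tu L, 5 nib H, 6 nu: H, 7 ki L.
  Heavy syllables in the domain: 1, 2, 3, 5, 6. The rightmost is syllable 6 (nu:).
  → primary stress on syllable 6.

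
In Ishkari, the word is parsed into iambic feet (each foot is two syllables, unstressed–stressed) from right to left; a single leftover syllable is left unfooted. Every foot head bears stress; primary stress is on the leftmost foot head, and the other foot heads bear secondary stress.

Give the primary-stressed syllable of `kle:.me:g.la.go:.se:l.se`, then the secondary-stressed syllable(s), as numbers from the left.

Parse right to left into iambic (σˈσ) feet: (kle:.ˈme:g) (la.ˈgo:) (se:l.ˈse).
Foot heads (stressed positions): 2, 4, 6.
End Rule Leftmost: primary stress on the leftmost head = syllable 2.
Secondary stress on 4, 6: kle:.ˈme:g.la.ˌgo:.se:l.ˌse.

primary 2, secondary 4, 6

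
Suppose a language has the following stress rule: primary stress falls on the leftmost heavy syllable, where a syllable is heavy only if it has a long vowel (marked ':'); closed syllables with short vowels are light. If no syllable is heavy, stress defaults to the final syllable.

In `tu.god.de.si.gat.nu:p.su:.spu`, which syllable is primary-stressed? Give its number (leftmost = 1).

Weights: 1 tu L, 2 god L, 3 de L, 4 si L, 5 gat L, 6 nu:p H, 7 su: H, 8 spu L.
Heavy syllables in the domain: 6, 7. The leftmost is syllable 6 (nu:p).
Primary stress: syllable 6 → tu.god.de.si.gat.ˈnu:p.su:.spu.

6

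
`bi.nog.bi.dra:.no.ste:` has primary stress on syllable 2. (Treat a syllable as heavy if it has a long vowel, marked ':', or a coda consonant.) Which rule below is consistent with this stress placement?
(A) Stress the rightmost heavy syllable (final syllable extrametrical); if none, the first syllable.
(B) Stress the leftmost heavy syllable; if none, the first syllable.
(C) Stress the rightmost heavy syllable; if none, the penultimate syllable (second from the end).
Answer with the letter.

B

Rule A → syllable 4 (observed: 2).
Rule B → syllable 2 ✓.
Rule C → syllable 6 (observed: 2).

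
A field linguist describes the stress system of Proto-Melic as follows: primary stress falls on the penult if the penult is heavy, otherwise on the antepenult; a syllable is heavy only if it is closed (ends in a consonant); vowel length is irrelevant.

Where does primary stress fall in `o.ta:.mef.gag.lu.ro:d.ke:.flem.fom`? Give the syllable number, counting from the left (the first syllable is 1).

8

Weights: 7 ke: L, 8 flem H, 9 fom H.
The penult (syllable 8, flem) is heavy, so it takes stress.
Primary stress: syllable 8 → o.ta:.mef.gag.lu.ro:d.ke:.ˈflem.fom.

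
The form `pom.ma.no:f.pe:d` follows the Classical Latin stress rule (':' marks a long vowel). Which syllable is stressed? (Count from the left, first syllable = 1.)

Classical Latin: stress the penult if heavy (long vowel or closed), else the antepenult.
Weights: 2 ma L, 3 no:f H, 4 pe:d H.
The penult (syllable 3, no:f) is heavy, so it takes stress.
Stress on syllable 3: pom.ma.ˈno:f.pe:d.

3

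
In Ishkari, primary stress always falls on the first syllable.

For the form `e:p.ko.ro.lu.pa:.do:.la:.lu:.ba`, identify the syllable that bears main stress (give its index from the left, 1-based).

The word has 9 syllables; the first syllable is syllable 1 (e:p).
Primary stress: syllable 1 → ˈe:p.ko.ro.lu.pa:.do:.la:.lu:.ba.

1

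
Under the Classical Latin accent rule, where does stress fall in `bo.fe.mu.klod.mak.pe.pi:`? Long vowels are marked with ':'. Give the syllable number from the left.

5

Classical Latin: stress the penult if heavy (long vowel or closed), else the antepenult.
Weights: 5 mak H, 6 pe L, 7 pi: H.
The penult (syllable 6, pe) is light, so stress falls on the antepenult (syllable 5, mak).
Stress on syllable 5: bo.fe.mu.klod.ˈmak.pe.pi:.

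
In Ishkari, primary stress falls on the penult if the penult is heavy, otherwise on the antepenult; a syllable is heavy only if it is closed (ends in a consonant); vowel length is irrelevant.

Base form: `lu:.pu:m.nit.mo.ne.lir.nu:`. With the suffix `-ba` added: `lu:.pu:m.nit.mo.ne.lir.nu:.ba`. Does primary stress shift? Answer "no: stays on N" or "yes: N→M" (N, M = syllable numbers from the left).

no: stays on 6

Base `lu:.pu:m.nit.mo.ne.lir.nu:` (7 syllables):
  Weights: 5 ne L, 6 lir H, 7 nu: L.
  The penult (syllable 6, lir) is heavy, so it takes stress.
  → primary stress on syllable 6.
Suffixed `lu:.pu:m.nit.mo.ne.lir.nu:.ba` (8 syllables):
  Weights: 6 lir H, 7 nu: L, 8 ba L.
  The penult (syllable 7, nu:) is light, so stress falls on the antepenult (syllable 6, lir).
  → primary stress on syllable 6.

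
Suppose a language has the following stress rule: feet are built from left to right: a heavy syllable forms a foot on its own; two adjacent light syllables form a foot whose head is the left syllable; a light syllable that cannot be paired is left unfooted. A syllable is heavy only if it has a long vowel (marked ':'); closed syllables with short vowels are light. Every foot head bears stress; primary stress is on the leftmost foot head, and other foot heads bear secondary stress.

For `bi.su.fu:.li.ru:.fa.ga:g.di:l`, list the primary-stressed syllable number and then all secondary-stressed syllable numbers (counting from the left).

primary 1, secondary 3, 5, 7, 8

Weights: 1 bi L, 2 su L, 3 fu: H, 4 li L, 5 ru: H, 6 fa L, 7 ga:g H, 8 di:l H.
Parse left to right (heavy = foot alone; LL = one foot; stranded L unfooted): (ˈbi.su) (ˈfu:) li (ˈru:) fa (ˈga:g) (ˈdi:l).
Foot heads: 1, 3, 5, 7, 8.
Primary stress on the leftmost head = syllable 1.
Secondary stress on 3, 5, 7, 8: ˈbi.su.ˌfu:.li.ˌru:.fa.ˌga:g.ˌdi:l.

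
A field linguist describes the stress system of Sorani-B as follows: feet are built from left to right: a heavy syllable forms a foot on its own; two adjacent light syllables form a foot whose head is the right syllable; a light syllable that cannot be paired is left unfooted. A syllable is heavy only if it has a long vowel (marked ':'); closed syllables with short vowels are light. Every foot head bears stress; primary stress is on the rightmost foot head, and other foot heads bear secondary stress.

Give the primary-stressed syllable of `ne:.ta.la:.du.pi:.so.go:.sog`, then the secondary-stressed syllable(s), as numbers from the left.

Weights: 1 ne: H, 2 ta L, 3 la: H, 4 du L, 5 pi: H, 6 so L, 7 go: H, 8 sog L.
Parse left to right (heavy = foot alone; LL = one foot; stranded L unfooted): (ˈne:) ta (ˈla:) du (ˈpi:) so (ˈgo:) sog.
Foot heads: 1, 3, 5, 7.
Primary stress on the rightmost head = syllable 7.
Secondary stress on 1, 3, 5: ˌne:.ta.ˌla:.du.ˌpi:.so.ˈgo:.sog.

primary 7, secondary 1, 3, 5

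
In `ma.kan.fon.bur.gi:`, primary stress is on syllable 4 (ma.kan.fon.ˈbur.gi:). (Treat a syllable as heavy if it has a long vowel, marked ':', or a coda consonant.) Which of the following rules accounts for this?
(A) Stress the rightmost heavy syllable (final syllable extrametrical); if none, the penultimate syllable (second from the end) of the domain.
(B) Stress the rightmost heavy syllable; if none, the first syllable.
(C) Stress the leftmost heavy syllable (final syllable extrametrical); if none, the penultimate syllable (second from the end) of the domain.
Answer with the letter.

A

Rule A → syllable 4 ✓.
Rule B → syllable 5 (observed: 4).
Rule C → syllable 2 (observed: 4).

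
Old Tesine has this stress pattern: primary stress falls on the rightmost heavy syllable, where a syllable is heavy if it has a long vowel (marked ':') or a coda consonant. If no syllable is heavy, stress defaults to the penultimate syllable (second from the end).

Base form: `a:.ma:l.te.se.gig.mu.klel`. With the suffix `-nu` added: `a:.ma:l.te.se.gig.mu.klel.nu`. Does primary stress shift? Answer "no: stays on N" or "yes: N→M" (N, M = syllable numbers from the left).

Base `a:.ma:l.te.se.gig.mu.klel` (7 syllables):
  Weights: 1 a: H, 2 ma:l H, 3 te L, 4 se L, 5 gig H, 6 mu L, 7 klel H.
  Heavy syllables in the domain: 1, 2, 5, 7. The rightmost is syllable 7 (klel).
  → primary stress on syllable 7.
Suffixed `a:.ma:l.te.se.gig.mu.klel.nu` (8 syllables):
  Weights: 1 a: H, 2 ma:l H, 3 te L, 4 se L, 5 gig H, 6 mu L, 7 klel H, 8 nu L.
  Heavy syllables in the domain: 1, 2, 5, 7. The rightmost is syllable 7 (klel).
  → primary stress on syllable 7.

no: stays on 7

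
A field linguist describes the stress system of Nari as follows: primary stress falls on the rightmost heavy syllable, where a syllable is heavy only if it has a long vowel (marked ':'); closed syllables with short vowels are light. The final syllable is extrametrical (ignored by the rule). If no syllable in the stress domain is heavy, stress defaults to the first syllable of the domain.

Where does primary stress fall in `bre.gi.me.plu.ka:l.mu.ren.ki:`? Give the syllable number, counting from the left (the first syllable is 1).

5

The final syllable (8, ki:) is extrametrical; the stress domain is syllables 1–7.
Weights: 1 bre L, 2 gi L, 3 me L, 4 plu L, 5 ka:l H, 6 mu L, 7 ren L.
Heavy syllables in the domain: 5. The rightmost is syllable 5 (ka:l).
Primary stress: syllable 5 → bre.gi.me.plu.ˈka:l.mu.ren.ki:.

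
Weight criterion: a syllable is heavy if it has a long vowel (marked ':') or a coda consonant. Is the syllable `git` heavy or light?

`git`: short vowel, closed (coda /t/). Closed → heavy.

heavy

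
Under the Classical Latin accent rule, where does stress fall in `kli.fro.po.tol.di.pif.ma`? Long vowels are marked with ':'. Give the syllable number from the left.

Classical Latin: stress the penult if heavy (long vowel or closed), else the antepenult.
Weights: 5 di L, 6 pif H, 7 ma L.
The penult (syllable 6, pif) is heavy, so it takes stress.
Stress on syllable 6: kli.fro.po.tol.di.ˈpif.ma.

6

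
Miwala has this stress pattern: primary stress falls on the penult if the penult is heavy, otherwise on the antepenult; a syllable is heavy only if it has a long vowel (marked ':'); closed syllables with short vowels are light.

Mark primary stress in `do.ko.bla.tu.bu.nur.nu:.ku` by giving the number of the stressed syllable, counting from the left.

7

Weights: 6 nur L, 7 nu: H, 8 ku L.
The penult (syllable 7, nu:) is heavy, so it takes stress.
Primary stress: syllable 7 → do.ko.bla.tu.bu.nur.ˈnu:.ku.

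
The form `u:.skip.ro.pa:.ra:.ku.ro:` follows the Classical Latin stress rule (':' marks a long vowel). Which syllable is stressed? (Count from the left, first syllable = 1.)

5

Classical Latin: stress the penult if heavy (long vowel or closed), else the antepenult.
Weights: 5 ra: H, 6 ku L, 7 ro: H.
The penult (syllable 6, ku) is light, so stress falls on the antepenult (syllable 5, ra:).
Stress on syllable 5: u:.skip.ro.pa:.ˈra:.ku.ro:.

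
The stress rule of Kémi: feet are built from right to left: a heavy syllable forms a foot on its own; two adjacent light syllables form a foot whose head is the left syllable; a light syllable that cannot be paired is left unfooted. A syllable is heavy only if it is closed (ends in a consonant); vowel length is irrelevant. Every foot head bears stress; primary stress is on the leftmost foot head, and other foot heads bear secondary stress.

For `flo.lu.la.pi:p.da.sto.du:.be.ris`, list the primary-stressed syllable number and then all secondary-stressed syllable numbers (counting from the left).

Weights: 1 flo L, 2 lu L, 3 la L, 4 pi:p H, 5 da L, 6 sto L, 7 du: L, 8 be L, 9 ris H.
Parse right to left (heavy = foot alone; LL = one foot; stranded L unfooted): flo (ˈlu.la) (ˈpi:p) (ˈda.sto) (ˈdu:.be) (ˈris).
Foot heads: 2, 4, 5, 7, 9.
Primary stress on the leftmost head = syllable 2.
Secondary stress on 4, 5, 7, 9: flo.ˈlu.la.ˌpi:p.ˌda.sto.ˌdu:.be.ˌris.

primary 2, secondary 4, 5, 7, 9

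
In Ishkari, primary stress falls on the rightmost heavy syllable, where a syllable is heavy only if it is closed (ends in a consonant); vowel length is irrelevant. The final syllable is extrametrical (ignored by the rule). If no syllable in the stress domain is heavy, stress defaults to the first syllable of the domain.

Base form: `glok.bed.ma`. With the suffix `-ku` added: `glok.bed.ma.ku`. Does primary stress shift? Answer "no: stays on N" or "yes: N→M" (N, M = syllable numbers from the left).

Base `glok.bed.ma` (3 syllables):
  The final syllable (3, ma) is extrametrical; the stress domain is syllables 1–2.
  Weights: 1 glok H, 2 bed H.
  Heavy syllables in the domain: 1, 2. The rightmost is syllable 2 (bed).
  → primary stress on syllable 2.
Suffixed `glok.bed.ma.ku` (4 syllables):
  The final syllable (4, ku) is extrametrical; the stress domain is syllables 1–3.
  Weights: 1 glok H, 2 bed H, 3 ma L.
  Heavy syllables in the domain: 1, 2. The rightmost is syllable 2 (bed).
  → primary stress on syllable 2.

no: stays on 2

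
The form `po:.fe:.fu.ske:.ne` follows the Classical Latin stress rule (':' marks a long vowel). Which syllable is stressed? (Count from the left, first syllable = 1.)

4

Classical Latin: stress the penult if heavy (long vowel or closed), else the antepenult.
Weights: 3 fu L, 4 ske: H, 5 ne L.
The penult (syllable 4, ske:) is heavy, so it takes stress.
Stress on syllable 4: po:.fe:.fu.ˈske:.ne.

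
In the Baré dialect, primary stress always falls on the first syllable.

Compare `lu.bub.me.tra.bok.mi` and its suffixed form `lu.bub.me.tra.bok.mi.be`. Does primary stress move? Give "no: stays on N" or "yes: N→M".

no: stays on 1

Base `lu.bub.me.tra.bok.mi` (6 syllables):
  The word has 6 syllables; the first syllable is syllable 1 (lu).
  → primary stress on syllable 1.
Suffixed `lu.bub.me.tra.bok.mi.be` (7 syllables):
  The word has 7 syllables; the first syllable is syllable 1 (lu).
  → primary stress on syllable 1.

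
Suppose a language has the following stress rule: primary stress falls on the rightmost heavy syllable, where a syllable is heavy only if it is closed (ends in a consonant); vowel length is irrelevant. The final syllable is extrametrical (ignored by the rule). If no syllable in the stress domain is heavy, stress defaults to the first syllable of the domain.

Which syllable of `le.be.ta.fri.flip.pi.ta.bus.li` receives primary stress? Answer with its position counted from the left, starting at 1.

8

The final syllable (9, li) is extrametrical; the stress domain is syllables 1–8.
Weights: 1 le L, 2 be L, 3 ta L, 4 fri L, 5 flip H, 6 pi L, 7 ta L, 8 bus H.
Heavy syllables in the domain: 5, 8. The rightmost is syllable 8 (bus).
Primary stress: syllable 8 → le.be.ta.fri.flip.pi.ta.ˈbus.li.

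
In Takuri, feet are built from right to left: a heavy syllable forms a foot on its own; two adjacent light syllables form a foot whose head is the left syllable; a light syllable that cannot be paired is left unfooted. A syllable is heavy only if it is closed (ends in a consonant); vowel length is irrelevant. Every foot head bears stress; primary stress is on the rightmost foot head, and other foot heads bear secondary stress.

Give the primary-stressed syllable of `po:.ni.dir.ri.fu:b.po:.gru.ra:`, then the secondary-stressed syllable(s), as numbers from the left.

primary 7, secondary 1, 3, 5

Weights: 1 po: L, 2 ni L, 3 dir H, 4 ri L, 5 fu:b H, 6 po: L, 7 gru L, 8 ra: L.
Parse right to left (heavy = foot alone; LL = one foot; stranded L unfooted): (ˈpo:.ni) (ˈdir) ri (ˈfu:b) po: (ˈgru.ra:).
Foot heads: 1, 3, 5, 7.
Primary stress on the rightmost head = syllable 7.
Secondary stress on 1, 3, 5: ˌpo:.ni.ˌdir.ri.ˌfu:b.po:.ˈgru.ra:.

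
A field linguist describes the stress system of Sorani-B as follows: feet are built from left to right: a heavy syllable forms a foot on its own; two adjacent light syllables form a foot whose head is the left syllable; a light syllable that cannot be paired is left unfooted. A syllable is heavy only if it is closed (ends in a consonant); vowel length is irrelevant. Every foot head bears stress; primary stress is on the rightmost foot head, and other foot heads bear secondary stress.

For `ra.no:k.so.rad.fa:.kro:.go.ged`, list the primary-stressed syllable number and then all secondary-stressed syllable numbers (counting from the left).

primary 8, secondary 2, 4, 5

Weights: 1 ra L, 2 no:k H, 3 so L, 4 rad H, 5 fa: L, 6 kro: L, 7 go L, 8 ged H.
Parse left to right (heavy = foot alone; LL = one foot; stranded L unfooted): ra (ˈno:k) so (ˈrad) (ˈfa:.kro:) go (ˈged).
Foot heads: 2, 4, 5, 8.
Primary stress on the rightmost head = syllable 8.
Secondary stress on 2, 4, 5: ra.ˌno:k.so.ˌrad.ˌfa:.kro:.go.ˈged.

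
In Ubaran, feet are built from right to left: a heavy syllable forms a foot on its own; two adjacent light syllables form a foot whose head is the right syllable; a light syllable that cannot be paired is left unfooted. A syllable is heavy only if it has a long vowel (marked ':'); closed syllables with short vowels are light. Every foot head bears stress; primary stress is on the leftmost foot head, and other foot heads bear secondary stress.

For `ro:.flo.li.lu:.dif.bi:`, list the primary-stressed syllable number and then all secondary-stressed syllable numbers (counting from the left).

primary 1, secondary 3, 4, 6

Weights: 1 ro: H, 2 flo L, 3 li L, 4 lu: H, 5 dif L, 6 bi: H.
Parse right to left (heavy = foot alone; LL = one foot; stranded L unfooted): (ˈro:) (flo.ˈli) (ˈlu:) dif (ˈbi:).
Foot heads: 1, 3, 4, 6.
Primary stress on the leftmost head = syllable 1.
Secondary stress on 3, 4, 6: ˈro:.flo.ˌli.ˌlu:.dif.ˌbi:.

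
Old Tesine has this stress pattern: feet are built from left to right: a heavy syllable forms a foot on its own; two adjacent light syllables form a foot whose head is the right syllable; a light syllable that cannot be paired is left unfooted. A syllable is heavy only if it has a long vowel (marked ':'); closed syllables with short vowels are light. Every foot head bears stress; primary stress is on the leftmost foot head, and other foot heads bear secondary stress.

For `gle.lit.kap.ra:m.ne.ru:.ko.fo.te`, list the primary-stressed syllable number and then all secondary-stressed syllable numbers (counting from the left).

Weights: 1 gle L, 2 lit L, 3 kap L, 4 ra:m H, 5 ne L, 6 ru: H, 7 ko L, 8 fo L, 9 te L.
Parse left to right (heavy = foot alone; LL = one foot; stranded L unfooted): (gle.ˈlit) kap (ˈra:m) ne (ˈru:) (ko.ˈfo) te.
Foot heads: 2, 4, 6, 8.
Primary stress on the leftmost head = syllable 2.
Secondary stress on 4, 6, 8: gle.ˈlit.kap.ˌra:m.ne.ˌru:.ko.ˌfo.te.

primary 2, secondary 4, 6, 8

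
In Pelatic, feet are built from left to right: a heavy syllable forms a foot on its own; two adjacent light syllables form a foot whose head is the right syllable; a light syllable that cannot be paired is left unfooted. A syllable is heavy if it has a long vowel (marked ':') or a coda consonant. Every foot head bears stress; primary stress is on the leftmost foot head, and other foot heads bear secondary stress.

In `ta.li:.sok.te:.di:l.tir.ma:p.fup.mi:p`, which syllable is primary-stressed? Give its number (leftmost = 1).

Weights: 1 ta L, 2 li: H, 3 sok H, 4 te: H, 5 di:l H, 6 tir H, 7 ma:p H, 8 fup H, 9 mi:p H.
Parse left to right (heavy = foot alone; LL = one foot; stranded L unfooted): ta (ˈli:) (ˈsok) (ˈte:) (ˈdi:l) (ˈtir) (ˈma:p) (ˈfup) (ˈmi:p).
Foot heads: 2, 3, 4, 5, 6, 7, 8, 9.
Primary stress on the leftmost head = syllable 2.
Primary stress: syllable 2 → ta.ˈli:.sok.te:.di:l.tir.ma:p.fup.mi:p.

2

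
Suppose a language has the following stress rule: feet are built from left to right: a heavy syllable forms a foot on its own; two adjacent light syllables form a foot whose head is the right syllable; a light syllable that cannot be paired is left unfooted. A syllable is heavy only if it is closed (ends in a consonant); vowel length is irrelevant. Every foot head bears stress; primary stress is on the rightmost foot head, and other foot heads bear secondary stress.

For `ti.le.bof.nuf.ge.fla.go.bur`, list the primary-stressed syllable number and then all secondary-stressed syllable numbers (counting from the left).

primary 8, secondary 2, 3, 4, 6

Weights: 1 ti L, 2 le L, 3 bof H, 4 nuf H, 5 ge L, 6 fla L, 7 go L, 8 bur H.
Parse left to right (heavy = foot alone; LL = one foot; stranded L unfooted): (ti.ˈle) (ˈbof) (ˈnuf) (ge.ˈfla) go (ˈbur).
Foot heads: 2, 3, 4, 6, 8.
Primary stress on the rightmost head = syllable 8.
Secondary stress on 2, 3, 4, 6: ti.ˌle.ˌbof.ˌnuf.ge.ˌfla.go.ˈbur.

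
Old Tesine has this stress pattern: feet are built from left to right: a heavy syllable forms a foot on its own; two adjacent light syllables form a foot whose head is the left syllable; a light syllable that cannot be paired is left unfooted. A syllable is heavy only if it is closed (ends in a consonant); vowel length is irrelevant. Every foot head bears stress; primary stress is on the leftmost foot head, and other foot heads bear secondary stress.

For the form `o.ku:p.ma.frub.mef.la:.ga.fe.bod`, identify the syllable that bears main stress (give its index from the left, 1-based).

2

Weights: 1 o L, 2 ku:p H, 3 ma L, 4 frub H, 5 mef H, 6 la: L, 7 ga L, 8 fe L, 9 bod H.
Parse left to right (heavy = foot alone; LL = one foot; stranded L unfooted): o (ˈku:p) ma (ˈfrub) (ˈmef) (ˈla:.ga) fe (ˈbod).
Foot heads: 2, 4, 5, 6, 9.
Primary stress on the leftmost head = syllable 2.
Primary stress: syllable 2 → o.ˈku:p.ma.frub.mef.la:.ga.fe.bod.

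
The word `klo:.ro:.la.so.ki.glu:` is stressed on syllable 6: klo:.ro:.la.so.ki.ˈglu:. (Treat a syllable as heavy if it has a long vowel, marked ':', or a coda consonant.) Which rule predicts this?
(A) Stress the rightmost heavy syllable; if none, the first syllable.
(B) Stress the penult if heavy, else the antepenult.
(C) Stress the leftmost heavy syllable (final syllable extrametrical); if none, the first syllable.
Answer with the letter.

A

Rule A → syllable 6 ✓.
Rule B → syllable 4 (observed: 6).
Rule C → syllable 1 (observed: 6).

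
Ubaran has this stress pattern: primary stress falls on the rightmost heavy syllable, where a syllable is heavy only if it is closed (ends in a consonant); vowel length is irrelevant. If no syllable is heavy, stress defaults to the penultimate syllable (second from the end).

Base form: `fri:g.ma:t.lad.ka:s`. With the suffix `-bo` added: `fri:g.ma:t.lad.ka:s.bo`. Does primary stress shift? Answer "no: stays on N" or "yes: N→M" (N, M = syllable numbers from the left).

no: stays on 4

Base `fri:g.ma:t.lad.ka:s` (4 syllables):
  Weights: 1 fri:g H, 2 ma:t H, 3 lad H, 4 ka:s H.
  Heavy syllables in the domain: 1, 2, 3, 4. The rightmost is syllable 4 (ka:s).
  → primary stress on syllable 4.
Suffixed `fri:g.ma:t.lad.ka:s.bo` (5 syllables):
  Weights: 1 fri:g H, 2 ma:t H, 3 lad H, 4 ka:s H, 5 bo L.
  Heavy syllables in the domain: 1, 2, 3, 4. The rightmost is syllable 4 (ka:s).
  → primary stress on syllable 4.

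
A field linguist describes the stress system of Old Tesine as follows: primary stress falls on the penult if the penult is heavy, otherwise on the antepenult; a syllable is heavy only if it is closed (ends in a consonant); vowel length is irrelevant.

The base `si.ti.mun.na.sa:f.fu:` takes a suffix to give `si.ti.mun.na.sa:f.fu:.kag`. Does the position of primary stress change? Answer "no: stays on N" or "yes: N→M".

no: stays on 5

Base `si.ti.mun.na.sa:f.fu:` (6 syllables):
  Weights: 4 na L, 5 sa:f H, 6 fu: L.
  The penult (syllable 5, sa:f) is heavy, so it takes stress.
  → primary stress on syllable 5.
Suffixed `si.ti.mun.na.sa:f.fu:.kag` (7 syllables):
  Weights: 5 sa:f H, 6 fu: L, 7 kag H.
  The penult (syllable 6, fu:) is light, so stress falls on the antepenult (syllable 5, sa:f).
  → primary stress on syllable 5.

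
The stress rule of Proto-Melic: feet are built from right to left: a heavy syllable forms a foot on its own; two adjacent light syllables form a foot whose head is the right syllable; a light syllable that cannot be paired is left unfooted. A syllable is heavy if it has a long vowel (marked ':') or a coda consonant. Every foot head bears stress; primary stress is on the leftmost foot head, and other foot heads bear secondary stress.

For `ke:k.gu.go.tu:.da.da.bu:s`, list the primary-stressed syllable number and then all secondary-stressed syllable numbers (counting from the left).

Weights: 1 ke:k H, 2 gu L, 3 go L, 4 tu: H, 5 da L, 6 da L, 7 bu:s H.
Parse right to left (heavy = foot alone; LL = one foot; stranded L unfooted): (ˈke:k) (gu.ˈgo) (ˈtu:) (da.ˈda) (ˈbu:s).
Foot heads: 1, 3, 4, 6, 7.
Primary stress on the leftmost head = syllable 1.
Secondary stress on 3, 4, 6, 7: ˈke:k.gu.ˌgo.ˌtu:.da.ˌda.ˌbu:s.

primary 1, secondary 3, 4, 6, 7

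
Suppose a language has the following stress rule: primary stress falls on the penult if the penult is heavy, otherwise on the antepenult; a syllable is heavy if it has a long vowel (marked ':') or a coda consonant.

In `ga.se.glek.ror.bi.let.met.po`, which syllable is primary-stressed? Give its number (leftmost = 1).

7

Weights: 6 let H, 7 met H, 8 po L.
The penult (syllable 7, met) is heavy, so it takes stress.
Primary stress: syllable 7 → ga.se.glek.ror.bi.let.ˈmet.po.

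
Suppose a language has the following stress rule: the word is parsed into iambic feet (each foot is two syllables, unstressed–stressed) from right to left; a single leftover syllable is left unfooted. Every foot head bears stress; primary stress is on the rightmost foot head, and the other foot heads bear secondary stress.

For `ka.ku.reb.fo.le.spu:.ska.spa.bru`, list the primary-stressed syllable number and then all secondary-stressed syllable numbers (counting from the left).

Parse right to left into iambic (σˈσ) feet: ka (ku.ˈreb) (fo.ˈle) (spu:.ˈska) (spa.ˈbru). Syllable 1 is left unfooted.
Foot heads (stressed positions): 3, 5, 7, 9.
End Rule Rightmost: primary stress on the rightmost head = syllable 9.
Secondary stress on 3, 5, 7: ka.ku.ˌreb.fo.ˌle.spu:.ˌska.spa.ˈbru.

primary 9, secondary 3, 5, 7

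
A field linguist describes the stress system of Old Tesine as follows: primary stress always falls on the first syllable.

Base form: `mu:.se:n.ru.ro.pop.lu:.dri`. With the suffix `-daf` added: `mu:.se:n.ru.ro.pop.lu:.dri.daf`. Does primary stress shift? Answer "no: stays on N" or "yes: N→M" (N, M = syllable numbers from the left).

no: stays on 1

Base `mu:.se:n.ru.ro.pop.lu:.dri` (7 syllables):
  The word has 7 syllables; the first syllable is syllable 1 (mu:).
  → primary stress on syllable 1.
Suffixed `mu:.se:n.ru.ro.pop.lu:.dri.daf` (8 syllables):
  The word has 8 syllables; the first syllable is syllable 1 (mu:).
  → primary stress on syllable 1.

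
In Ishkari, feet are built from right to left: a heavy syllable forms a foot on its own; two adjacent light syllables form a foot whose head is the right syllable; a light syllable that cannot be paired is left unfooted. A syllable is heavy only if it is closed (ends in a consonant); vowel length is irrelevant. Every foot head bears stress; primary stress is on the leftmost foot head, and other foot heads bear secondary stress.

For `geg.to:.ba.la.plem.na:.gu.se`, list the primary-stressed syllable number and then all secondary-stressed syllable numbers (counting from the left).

Weights: 1 geg H, 2 to: L, 3 ba L, 4 la L, 5 plem H, 6 na: L, 7 gu L, 8 se L.
Parse right to left (heavy = foot alone; LL = one foot; stranded L unfooted): (ˈgeg) to: (ba.ˈla) (ˈplem) na: (gu.ˈse).
Foot heads: 1, 4, 5, 8.
Primary stress on the leftmost head = syllable 1.
Secondary stress on 4, 5, 8: ˈgeg.to:.ba.ˌla.ˌplem.na:.gu.ˌse.

primary 1, secondary 4, 5, 8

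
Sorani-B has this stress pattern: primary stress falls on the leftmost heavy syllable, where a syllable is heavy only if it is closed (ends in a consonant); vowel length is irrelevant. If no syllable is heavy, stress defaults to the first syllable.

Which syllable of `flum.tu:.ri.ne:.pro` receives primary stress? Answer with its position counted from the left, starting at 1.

Weights: 1 flum H, 2 tu: L, 3 ri L, 4 ne: L, 5 pro L.
Heavy syllables in the domain: 1. The leftmost is syllable 1 (flum).
Primary stress: syllable 1 → ˈflum.tu:.ri.ne:.pro.

1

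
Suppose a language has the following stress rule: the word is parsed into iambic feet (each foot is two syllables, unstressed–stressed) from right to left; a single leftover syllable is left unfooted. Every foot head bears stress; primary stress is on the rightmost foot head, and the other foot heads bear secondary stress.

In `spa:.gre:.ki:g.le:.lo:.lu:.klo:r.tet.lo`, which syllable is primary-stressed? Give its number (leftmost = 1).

Parse right to left into iambic (σˈσ) feet: spa: (gre:.ˈki:g) (le:.ˈlo:) (lu:.ˈklo:r) (tet.ˈlo). Syllable 1 is left unfooted.
Foot heads (stressed positions): 3, 5, 7, 9.
End Rule Rightmost: primary stress on the rightmost head = syllable 9.
Primary stress: syllable 9 → spa:.gre:.ki:g.le:.lo:.lu:.klo:r.tet.ˈlo.

9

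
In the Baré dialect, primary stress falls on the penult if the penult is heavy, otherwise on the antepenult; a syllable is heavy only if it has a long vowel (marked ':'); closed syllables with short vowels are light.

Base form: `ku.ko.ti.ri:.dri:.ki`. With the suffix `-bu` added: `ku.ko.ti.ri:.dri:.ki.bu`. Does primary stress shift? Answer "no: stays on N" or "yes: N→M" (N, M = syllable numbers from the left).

Base `ku.ko.ti.ri:.dri:.ki` (6 syllables):
  Weights: 4 ri: H, 5 dri: H, 6 ki L.
  The penult (syllable 5, dri:) is heavy, so it takes stress.
  → primary stress on syllable 5.
Suffixed `ku.ko.ti.ri:.dri:.ki.bu` (7 syllables):
  Weights: 5 dri: H, 6 ki L, 7 bu L.
  The penult (syllable 6, ki) is light, so stress falls on the antepenult (syllable 5, dri:).
  → primary stress on syllable 5.

no: stays on 5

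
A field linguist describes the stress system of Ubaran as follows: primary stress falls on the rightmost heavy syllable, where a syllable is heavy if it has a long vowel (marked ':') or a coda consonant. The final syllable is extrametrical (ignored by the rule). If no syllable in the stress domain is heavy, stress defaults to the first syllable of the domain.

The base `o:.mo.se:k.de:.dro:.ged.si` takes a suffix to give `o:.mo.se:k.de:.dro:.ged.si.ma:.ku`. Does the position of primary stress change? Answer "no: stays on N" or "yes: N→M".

yes: 6→8

Base `o:.mo.se:k.de:.dro:.ged.si` (7 syllables):
  The final syllable (7, si) is extrametrical; the stress domain is syllables 1–6.
  Weights: 1 o: H, 2 mo L, 3 se:k H, 4 de: H, 5 dro: H, 6 ged H.
  Heavy syllables in the domain: 1, 3, 4, 5, 6. The rightmost is syllable 6 (ged).
  → primary stress on syllable 6.
Suffixed `o:.mo.se:k.de:.dro:.ged.si.ma:.ku` (9 syllables):
  The final syllable (9, ku) is extrametrical; the stress domain is syllables 1–8.
  Weights: 1 o: H, 2 mo L, 3 se:k H, 4 de: H, 5 dro: H, 6 ged H, 7 si L, 8 ma: H.
  Heavy syllables in the domain: 1, 3, 4, 5, 6, 8. The rightmost is syllable 8 (ma:).
  → primary stress on syllable 8.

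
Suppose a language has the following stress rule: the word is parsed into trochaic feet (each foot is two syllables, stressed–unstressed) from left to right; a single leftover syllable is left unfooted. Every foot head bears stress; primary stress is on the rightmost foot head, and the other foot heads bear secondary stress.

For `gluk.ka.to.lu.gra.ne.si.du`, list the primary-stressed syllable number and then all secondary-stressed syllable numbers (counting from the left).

Parse left to right into trochaic (ˈσσ) feet: (ˈgluk.ka) (ˈto.lu) (ˈgra.ne) (ˈsi.du).
Foot heads (stressed positions): 1, 3, 5, 7.
End Rule Rightmost: primary stress on the rightmost head = syllable 7.
Secondary stress on 1, 3, 5: ˌgluk.ka.ˌto.lu.ˌgra.ne.ˈsi.du.

primary 7, secondary 1, 3, 5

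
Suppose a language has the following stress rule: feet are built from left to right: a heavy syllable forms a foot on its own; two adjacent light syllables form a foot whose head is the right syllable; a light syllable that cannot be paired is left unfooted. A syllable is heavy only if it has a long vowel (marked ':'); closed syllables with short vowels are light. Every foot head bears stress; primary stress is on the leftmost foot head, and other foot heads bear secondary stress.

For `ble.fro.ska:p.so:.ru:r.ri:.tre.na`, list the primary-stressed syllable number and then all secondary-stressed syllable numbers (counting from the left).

Weights: 1 ble L, 2 fro L, 3 ska:p H, 4 so: H, 5 ru:r H, 6 ri: H, 7 tre L, 8 na L.
Parse left to right (heavy = foot alone; LL = one foot; stranded L unfooted): (ble.ˈfro) (ˈska:p) (ˈso:) (ˈru:r) (ˈri:) (tre.ˈna).
Foot heads: 2, 3, 4, 5, 6, 8.
Primary stress on the leftmost head = syllable 2.
Secondary stress on 3, 4, 5, 6, 8: ble.ˈfro.ˌska:p.ˌso:.ˌru:r.ˌri:.tre.ˌna.

primary 2, secondary 3, 4, 5, 6, 8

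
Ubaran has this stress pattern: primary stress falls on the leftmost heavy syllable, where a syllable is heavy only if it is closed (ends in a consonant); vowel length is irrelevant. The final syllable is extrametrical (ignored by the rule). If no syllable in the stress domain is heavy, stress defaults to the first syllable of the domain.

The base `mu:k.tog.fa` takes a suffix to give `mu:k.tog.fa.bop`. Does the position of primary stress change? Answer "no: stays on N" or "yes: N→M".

Base `mu:k.tog.fa` (3 syllables):
  The final syllable (3, fa) is extrametrical; the stress domain is syllables 1–2.
  Weights: 1 mu:k H, 2 tog H.
  Heavy syllables in the domain: 1, 2. The leftmost is syllable 1 (mu:k).
  → primary stress on syllable 1.
Suffixed `mu:k.tog.fa.bop` (4 syllables):
  The final syllable (4, bop) is extrametrical; the stress domain is syllables 1–3.
  Weights: 1 mu:k H, 2 tog H, 3 fa L.
  Heavy syllables in the domain: 1, 2. The leftmost is syllable 1 (mu:k).
  → primary stress on syllable 1.

no: stays on 1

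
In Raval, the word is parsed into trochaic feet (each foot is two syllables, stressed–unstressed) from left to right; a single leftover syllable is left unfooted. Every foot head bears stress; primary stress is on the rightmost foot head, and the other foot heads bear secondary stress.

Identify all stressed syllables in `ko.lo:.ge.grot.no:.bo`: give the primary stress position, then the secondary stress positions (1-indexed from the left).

Parse left to right into trochaic (ˈσσ) feet: (ˈko.lo:) (ˈge.grot) (ˈno:.bo).
Foot heads (stressed positions): 1, 3, 5.
End Rule Rightmost: primary stress on the rightmost head = syllable 5.
Secondary stress on 1, 3: ˌko.lo:.ˌge.grot.ˈno:.bo.

primary 5, secondary 1, 3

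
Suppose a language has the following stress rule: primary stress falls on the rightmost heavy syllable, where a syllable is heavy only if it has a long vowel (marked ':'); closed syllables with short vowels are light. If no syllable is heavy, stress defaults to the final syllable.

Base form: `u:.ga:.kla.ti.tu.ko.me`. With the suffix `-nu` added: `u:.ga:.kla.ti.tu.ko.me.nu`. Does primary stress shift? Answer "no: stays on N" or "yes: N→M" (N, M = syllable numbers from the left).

Base `u:.ga:.kla.ti.tu.ko.me` (7 syllables):
  Weights: 1 u: H, 2 ga: H, 3 kla L, 4 ti L, 5 tu L, 6 ko L, 7 me L.
  Heavy syllables in the domain: 1, 2. The rightmost is syllable 2 (ga:).
  → primary stress on syllable 2.
Suffixed `u:.ga:.kla.ti.tu.ko.me.nu` (8 syllables):
  Weights: 1 u: H, 2 ga: H, 3 kla L, 4 ti L, 5 tu L, 6 ko L, 7 me L, 8 nu L.
  Heavy syllables in the domain: 1, 2. The rightmost is syllable 2 (ga:).
  → primary stress on syllable 2.

no: stays on 2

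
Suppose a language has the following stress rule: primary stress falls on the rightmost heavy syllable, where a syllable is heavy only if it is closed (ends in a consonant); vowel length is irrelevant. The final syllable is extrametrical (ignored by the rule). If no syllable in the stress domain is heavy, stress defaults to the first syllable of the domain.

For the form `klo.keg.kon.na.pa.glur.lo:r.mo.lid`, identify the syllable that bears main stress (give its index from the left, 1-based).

The final syllable (9, lid) is extrametrical; the stress domain is syllables 1–8.
Weights: 1 klo L, 2 keg H, 3 kon H, 4 na L, 5 pa L, 6 glur H, 7 lo:r H, 8 mo L.
Heavy syllables in the domain: 2, 3, 6, 7. The rightmost is syllable 7 (lo:r).
Primary stress: syllable 7 → klo.keg.kon.na.pa.glur.ˈlo:r.mo.lid.

7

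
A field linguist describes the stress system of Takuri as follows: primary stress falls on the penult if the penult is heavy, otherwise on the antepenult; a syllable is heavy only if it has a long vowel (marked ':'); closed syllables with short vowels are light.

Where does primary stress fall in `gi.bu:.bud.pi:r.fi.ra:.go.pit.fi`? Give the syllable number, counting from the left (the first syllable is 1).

7

Weights: 7 go L, 8 pit L, 9 fi L.
The penult (syllable 8, pit) is light, so stress falls on the antepenult (syllable 7, go).
Primary stress: syllable 7 → gi.bu:.bud.pi:r.fi.ra:.ˈgo.pit.fi.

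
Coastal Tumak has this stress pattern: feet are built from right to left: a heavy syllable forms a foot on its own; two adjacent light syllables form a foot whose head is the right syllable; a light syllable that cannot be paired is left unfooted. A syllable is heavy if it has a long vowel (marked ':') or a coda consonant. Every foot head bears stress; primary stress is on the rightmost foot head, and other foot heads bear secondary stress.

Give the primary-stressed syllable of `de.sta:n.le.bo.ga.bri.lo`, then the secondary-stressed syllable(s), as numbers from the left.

primary 7, secondary 2, 5

Weights: 1 de L, 2 sta:n H, 3 le L, 4 bo L, 5 ga L, 6 bri L, 7 lo L.
Parse right to left (heavy = foot alone; LL = one foot; stranded L unfooted): de (ˈsta:n) le (bo.ˈga) (bri.ˈlo).
Foot heads: 2, 5, 7.
Primary stress on the rightmost head = syllable 7.
Secondary stress on 2, 5: de.ˌsta:n.le.bo.ˌga.bri.ˈlo.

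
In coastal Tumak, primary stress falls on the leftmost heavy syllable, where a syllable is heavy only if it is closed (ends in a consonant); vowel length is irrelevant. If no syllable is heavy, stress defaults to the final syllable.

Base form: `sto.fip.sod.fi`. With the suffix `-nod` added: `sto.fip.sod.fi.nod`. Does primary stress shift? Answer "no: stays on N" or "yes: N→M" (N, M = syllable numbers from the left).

no: stays on 2

Base `sto.fip.sod.fi` (4 syllables):
  Weights: 1 sto L, 2 fip H, 3 sod H, 4 fi L.
  Heavy syllables in the domain: 2, 3. The leftmost is syllable 2 (fip).
  → primary stress on syllable 2.
Suffixed `sto.fip.sod.fi.nod` (5 syllables):
  Weights: 1 sto L, 2 fip H, 3 sod H, 4 fi L, 5 nod H.
  Heavy syllables in the domain: 2, 3, 5. The leftmost is syllable 2 (fip).
  → primary stress on syllable 2.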